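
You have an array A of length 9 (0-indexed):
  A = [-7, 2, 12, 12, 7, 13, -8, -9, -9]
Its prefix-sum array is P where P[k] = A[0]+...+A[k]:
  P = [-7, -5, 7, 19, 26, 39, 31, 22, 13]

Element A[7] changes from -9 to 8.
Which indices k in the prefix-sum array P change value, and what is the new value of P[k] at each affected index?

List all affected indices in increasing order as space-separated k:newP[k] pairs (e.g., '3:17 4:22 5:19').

Answer: 7:39 8:30

Derivation:
P[k] = A[0] + ... + A[k]
P[k] includes A[7] iff k >= 7
Affected indices: 7, 8, ..., 8; delta = 17
  P[7]: 22 + 17 = 39
  P[8]: 13 + 17 = 30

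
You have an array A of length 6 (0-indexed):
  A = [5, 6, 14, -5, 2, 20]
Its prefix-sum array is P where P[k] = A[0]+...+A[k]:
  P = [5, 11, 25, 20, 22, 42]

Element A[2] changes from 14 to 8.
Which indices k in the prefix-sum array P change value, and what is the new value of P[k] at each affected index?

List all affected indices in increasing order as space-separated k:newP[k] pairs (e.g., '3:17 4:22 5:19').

P[k] = A[0] + ... + A[k]
P[k] includes A[2] iff k >= 2
Affected indices: 2, 3, ..., 5; delta = -6
  P[2]: 25 + -6 = 19
  P[3]: 20 + -6 = 14
  P[4]: 22 + -6 = 16
  P[5]: 42 + -6 = 36

Answer: 2:19 3:14 4:16 5:36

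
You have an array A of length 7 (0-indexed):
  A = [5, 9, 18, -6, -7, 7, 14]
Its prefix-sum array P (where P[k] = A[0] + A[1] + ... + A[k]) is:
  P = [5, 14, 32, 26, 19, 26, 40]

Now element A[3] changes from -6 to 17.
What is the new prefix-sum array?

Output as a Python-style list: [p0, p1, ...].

Change: A[3] -6 -> 17, delta = 23
P[k] for k < 3: unchanged (A[3] not included)
P[k] for k >= 3: shift by delta = 23
  P[0] = 5 + 0 = 5
  P[1] = 14 + 0 = 14
  P[2] = 32 + 0 = 32
  P[3] = 26 + 23 = 49
  P[4] = 19 + 23 = 42
  P[5] = 26 + 23 = 49
  P[6] = 40 + 23 = 63

Answer: [5, 14, 32, 49, 42, 49, 63]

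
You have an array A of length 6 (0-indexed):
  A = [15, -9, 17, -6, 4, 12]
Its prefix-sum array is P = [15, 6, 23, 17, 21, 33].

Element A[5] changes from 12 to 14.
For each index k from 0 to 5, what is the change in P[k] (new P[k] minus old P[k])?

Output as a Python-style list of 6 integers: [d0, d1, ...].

Answer: [0, 0, 0, 0, 0, 2]

Derivation:
Element change: A[5] 12 -> 14, delta = 2
For k < 5: P[k] unchanged, delta_P[k] = 0
For k >= 5: P[k] shifts by exactly 2
Delta array: [0, 0, 0, 0, 0, 2]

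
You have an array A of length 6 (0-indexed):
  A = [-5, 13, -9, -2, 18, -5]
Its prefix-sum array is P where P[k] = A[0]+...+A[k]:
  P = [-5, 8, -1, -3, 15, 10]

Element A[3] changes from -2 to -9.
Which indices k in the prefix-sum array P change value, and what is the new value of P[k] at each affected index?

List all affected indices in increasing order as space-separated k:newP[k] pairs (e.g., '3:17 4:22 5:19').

Answer: 3:-10 4:8 5:3

Derivation:
P[k] = A[0] + ... + A[k]
P[k] includes A[3] iff k >= 3
Affected indices: 3, 4, ..., 5; delta = -7
  P[3]: -3 + -7 = -10
  P[4]: 15 + -7 = 8
  P[5]: 10 + -7 = 3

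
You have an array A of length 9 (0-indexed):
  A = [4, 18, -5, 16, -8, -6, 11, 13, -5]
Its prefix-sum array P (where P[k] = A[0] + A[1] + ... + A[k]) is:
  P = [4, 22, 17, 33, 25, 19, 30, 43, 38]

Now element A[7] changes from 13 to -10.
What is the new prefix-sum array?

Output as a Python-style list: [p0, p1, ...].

Change: A[7] 13 -> -10, delta = -23
P[k] for k < 7: unchanged (A[7] not included)
P[k] for k >= 7: shift by delta = -23
  P[0] = 4 + 0 = 4
  P[1] = 22 + 0 = 22
  P[2] = 17 + 0 = 17
  P[3] = 33 + 0 = 33
  P[4] = 25 + 0 = 25
  P[5] = 19 + 0 = 19
  P[6] = 30 + 0 = 30
  P[7] = 43 + -23 = 20
  P[8] = 38 + -23 = 15

Answer: [4, 22, 17, 33, 25, 19, 30, 20, 15]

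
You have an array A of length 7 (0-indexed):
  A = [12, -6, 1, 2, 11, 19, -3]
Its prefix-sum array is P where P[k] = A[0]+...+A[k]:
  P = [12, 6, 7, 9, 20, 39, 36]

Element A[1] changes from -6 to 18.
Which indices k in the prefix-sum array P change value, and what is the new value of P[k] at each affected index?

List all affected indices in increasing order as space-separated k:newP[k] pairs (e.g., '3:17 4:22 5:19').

Answer: 1:30 2:31 3:33 4:44 5:63 6:60

Derivation:
P[k] = A[0] + ... + A[k]
P[k] includes A[1] iff k >= 1
Affected indices: 1, 2, ..., 6; delta = 24
  P[1]: 6 + 24 = 30
  P[2]: 7 + 24 = 31
  P[3]: 9 + 24 = 33
  P[4]: 20 + 24 = 44
  P[5]: 39 + 24 = 63
  P[6]: 36 + 24 = 60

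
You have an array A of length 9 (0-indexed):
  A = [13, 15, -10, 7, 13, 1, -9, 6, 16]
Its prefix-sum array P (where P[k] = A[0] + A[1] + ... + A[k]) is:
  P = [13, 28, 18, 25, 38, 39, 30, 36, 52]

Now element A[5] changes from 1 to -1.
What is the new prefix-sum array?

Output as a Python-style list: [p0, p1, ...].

Answer: [13, 28, 18, 25, 38, 37, 28, 34, 50]

Derivation:
Change: A[5] 1 -> -1, delta = -2
P[k] for k < 5: unchanged (A[5] not included)
P[k] for k >= 5: shift by delta = -2
  P[0] = 13 + 0 = 13
  P[1] = 28 + 0 = 28
  P[2] = 18 + 0 = 18
  P[3] = 25 + 0 = 25
  P[4] = 38 + 0 = 38
  P[5] = 39 + -2 = 37
  P[6] = 30 + -2 = 28
  P[7] = 36 + -2 = 34
  P[8] = 52 + -2 = 50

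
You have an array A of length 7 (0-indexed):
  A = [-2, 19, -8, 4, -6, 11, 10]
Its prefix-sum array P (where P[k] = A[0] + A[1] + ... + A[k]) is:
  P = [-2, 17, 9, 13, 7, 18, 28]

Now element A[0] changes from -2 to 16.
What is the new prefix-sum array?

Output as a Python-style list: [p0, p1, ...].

Answer: [16, 35, 27, 31, 25, 36, 46]

Derivation:
Change: A[0] -2 -> 16, delta = 18
P[k] for k < 0: unchanged (A[0] not included)
P[k] for k >= 0: shift by delta = 18
  P[0] = -2 + 18 = 16
  P[1] = 17 + 18 = 35
  P[2] = 9 + 18 = 27
  P[3] = 13 + 18 = 31
  P[4] = 7 + 18 = 25
  P[5] = 18 + 18 = 36
  P[6] = 28 + 18 = 46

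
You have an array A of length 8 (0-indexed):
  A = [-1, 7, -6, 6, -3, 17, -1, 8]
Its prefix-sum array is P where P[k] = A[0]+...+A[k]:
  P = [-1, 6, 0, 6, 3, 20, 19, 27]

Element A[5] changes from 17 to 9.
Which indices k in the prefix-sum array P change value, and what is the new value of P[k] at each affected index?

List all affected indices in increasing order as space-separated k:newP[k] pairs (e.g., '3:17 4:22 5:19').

Answer: 5:12 6:11 7:19

Derivation:
P[k] = A[0] + ... + A[k]
P[k] includes A[5] iff k >= 5
Affected indices: 5, 6, ..., 7; delta = -8
  P[5]: 20 + -8 = 12
  P[6]: 19 + -8 = 11
  P[7]: 27 + -8 = 19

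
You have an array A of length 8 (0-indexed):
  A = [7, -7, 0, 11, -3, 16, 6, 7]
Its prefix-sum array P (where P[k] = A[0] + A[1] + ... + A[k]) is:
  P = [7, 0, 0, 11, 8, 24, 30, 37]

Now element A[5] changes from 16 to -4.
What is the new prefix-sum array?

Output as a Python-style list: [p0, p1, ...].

Answer: [7, 0, 0, 11, 8, 4, 10, 17]

Derivation:
Change: A[5] 16 -> -4, delta = -20
P[k] for k < 5: unchanged (A[5] not included)
P[k] for k >= 5: shift by delta = -20
  P[0] = 7 + 0 = 7
  P[1] = 0 + 0 = 0
  P[2] = 0 + 0 = 0
  P[3] = 11 + 0 = 11
  P[4] = 8 + 0 = 8
  P[5] = 24 + -20 = 4
  P[6] = 30 + -20 = 10
  P[7] = 37 + -20 = 17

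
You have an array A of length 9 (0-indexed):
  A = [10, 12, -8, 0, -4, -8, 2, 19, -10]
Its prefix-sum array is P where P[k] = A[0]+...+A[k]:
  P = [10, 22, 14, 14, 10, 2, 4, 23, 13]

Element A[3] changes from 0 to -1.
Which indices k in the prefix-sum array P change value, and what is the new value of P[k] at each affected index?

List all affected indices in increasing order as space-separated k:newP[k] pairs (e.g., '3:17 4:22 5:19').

Answer: 3:13 4:9 5:1 6:3 7:22 8:12

Derivation:
P[k] = A[0] + ... + A[k]
P[k] includes A[3] iff k >= 3
Affected indices: 3, 4, ..., 8; delta = -1
  P[3]: 14 + -1 = 13
  P[4]: 10 + -1 = 9
  P[5]: 2 + -1 = 1
  P[6]: 4 + -1 = 3
  P[7]: 23 + -1 = 22
  P[8]: 13 + -1 = 12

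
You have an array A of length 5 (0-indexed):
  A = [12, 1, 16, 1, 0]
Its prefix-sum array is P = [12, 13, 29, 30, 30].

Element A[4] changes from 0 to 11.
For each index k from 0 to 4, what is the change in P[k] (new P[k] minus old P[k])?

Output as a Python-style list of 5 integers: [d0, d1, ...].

Element change: A[4] 0 -> 11, delta = 11
For k < 4: P[k] unchanged, delta_P[k] = 0
For k >= 4: P[k] shifts by exactly 11
Delta array: [0, 0, 0, 0, 11]

Answer: [0, 0, 0, 0, 11]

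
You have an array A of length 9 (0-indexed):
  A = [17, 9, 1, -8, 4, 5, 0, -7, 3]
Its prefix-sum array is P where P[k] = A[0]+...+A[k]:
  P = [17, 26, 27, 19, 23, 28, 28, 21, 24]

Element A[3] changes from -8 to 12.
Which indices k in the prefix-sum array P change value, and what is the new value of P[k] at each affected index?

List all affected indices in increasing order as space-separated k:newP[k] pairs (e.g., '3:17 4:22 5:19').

Answer: 3:39 4:43 5:48 6:48 7:41 8:44

Derivation:
P[k] = A[0] + ... + A[k]
P[k] includes A[3] iff k >= 3
Affected indices: 3, 4, ..., 8; delta = 20
  P[3]: 19 + 20 = 39
  P[4]: 23 + 20 = 43
  P[5]: 28 + 20 = 48
  P[6]: 28 + 20 = 48
  P[7]: 21 + 20 = 41
  P[8]: 24 + 20 = 44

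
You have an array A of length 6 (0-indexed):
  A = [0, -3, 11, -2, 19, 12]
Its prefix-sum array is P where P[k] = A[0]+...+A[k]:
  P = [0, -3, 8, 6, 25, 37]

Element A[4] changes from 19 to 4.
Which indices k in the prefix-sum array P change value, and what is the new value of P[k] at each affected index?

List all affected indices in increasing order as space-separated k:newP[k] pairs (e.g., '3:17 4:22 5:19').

Answer: 4:10 5:22

Derivation:
P[k] = A[0] + ... + A[k]
P[k] includes A[4] iff k >= 4
Affected indices: 4, 5, ..., 5; delta = -15
  P[4]: 25 + -15 = 10
  P[5]: 37 + -15 = 22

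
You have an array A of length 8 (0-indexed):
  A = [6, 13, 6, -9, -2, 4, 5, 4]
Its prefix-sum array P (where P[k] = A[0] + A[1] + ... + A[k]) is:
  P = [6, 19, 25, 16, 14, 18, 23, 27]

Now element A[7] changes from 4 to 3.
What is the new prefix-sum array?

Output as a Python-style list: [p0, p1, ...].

Answer: [6, 19, 25, 16, 14, 18, 23, 26]

Derivation:
Change: A[7] 4 -> 3, delta = -1
P[k] for k < 7: unchanged (A[7] not included)
P[k] for k >= 7: shift by delta = -1
  P[0] = 6 + 0 = 6
  P[1] = 19 + 0 = 19
  P[2] = 25 + 0 = 25
  P[3] = 16 + 0 = 16
  P[4] = 14 + 0 = 14
  P[5] = 18 + 0 = 18
  P[6] = 23 + 0 = 23
  P[7] = 27 + -1 = 26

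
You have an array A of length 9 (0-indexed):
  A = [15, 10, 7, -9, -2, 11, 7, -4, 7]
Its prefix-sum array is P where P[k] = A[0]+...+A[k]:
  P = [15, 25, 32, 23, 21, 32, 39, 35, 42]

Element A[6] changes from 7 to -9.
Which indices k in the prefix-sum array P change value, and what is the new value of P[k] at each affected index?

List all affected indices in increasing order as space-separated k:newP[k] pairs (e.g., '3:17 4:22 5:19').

Answer: 6:23 7:19 8:26

Derivation:
P[k] = A[0] + ... + A[k]
P[k] includes A[6] iff k >= 6
Affected indices: 6, 7, ..., 8; delta = -16
  P[6]: 39 + -16 = 23
  P[7]: 35 + -16 = 19
  P[8]: 42 + -16 = 26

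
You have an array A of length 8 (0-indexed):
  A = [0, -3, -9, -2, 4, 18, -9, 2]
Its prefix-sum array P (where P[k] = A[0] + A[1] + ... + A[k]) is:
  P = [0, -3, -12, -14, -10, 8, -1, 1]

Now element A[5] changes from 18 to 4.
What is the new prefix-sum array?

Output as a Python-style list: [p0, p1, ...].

Change: A[5] 18 -> 4, delta = -14
P[k] for k < 5: unchanged (A[5] not included)
P[k] for k >= 5: shift by delta = -14
  P[0] = 0 + 0 = 0
  P[1] = -3 + 0 = -3
  P[2] = -12 + 0 = -12
  P[3] = -14 + 0 = -14
  P[4] = -10 + 0 = -10
  P[5] = 8 + -14 = -6
  P[6] = -1 + -14 = -15
  P[7] = 1 + -14 = -13

Answer: [0, -3, -12, -14, -10, -6, -15, -13]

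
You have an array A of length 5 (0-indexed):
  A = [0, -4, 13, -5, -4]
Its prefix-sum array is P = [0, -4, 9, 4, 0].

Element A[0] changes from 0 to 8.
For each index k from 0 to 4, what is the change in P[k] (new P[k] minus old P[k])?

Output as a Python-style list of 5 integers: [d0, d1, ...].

Answer: [8, 8, 8, 8, 8]

Derivation:
Element change: A[0] 0 -> 8, delta = 8
For k < 0: P[k] unchanged, delta_P[k] = 0
For k >= 0: P[k] shifts by exactly 8
Delta array: [8, 8, 8, 8, 8]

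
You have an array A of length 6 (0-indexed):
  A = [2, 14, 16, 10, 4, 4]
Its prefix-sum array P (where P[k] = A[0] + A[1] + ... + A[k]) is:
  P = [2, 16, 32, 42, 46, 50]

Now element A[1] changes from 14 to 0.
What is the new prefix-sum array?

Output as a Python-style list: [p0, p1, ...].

Change: A[1] 14 -> 0, delta = -14
P[k] for k < 1: unchanged (A[1] not included)
P[k] for k >= 1: shift by delta = -14
  P[0] = 2 + 0 = 2
  P[1] = 16 + -14 = 2
  P[2] = 32 + -14 = 18
  P[3] = 42 + -14 = 28
  P[4] = 46 + -14 = 32
  P[5] = 50 + -14 = 36

Answer: [2, 2, 18, 28, 32, 36]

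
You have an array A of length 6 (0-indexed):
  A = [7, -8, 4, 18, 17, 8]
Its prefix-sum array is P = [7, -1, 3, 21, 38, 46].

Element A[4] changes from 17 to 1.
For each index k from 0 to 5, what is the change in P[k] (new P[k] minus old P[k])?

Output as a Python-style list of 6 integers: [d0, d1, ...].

Element change: A[4] 17 -> 1, delta = -16
For k < 4: P[k] unchanged, delta_P[k] = 0
For k >= 4: P[k] shifts by exactly -16
Delta array: [0, 0, 0, 0, -16, -16]

Answer: [0, 0, 0, 0, -16, -16]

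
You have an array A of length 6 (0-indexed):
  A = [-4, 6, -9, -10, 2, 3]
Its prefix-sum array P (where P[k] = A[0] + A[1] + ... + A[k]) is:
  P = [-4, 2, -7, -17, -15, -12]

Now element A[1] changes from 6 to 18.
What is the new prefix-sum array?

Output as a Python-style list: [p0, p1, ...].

Answer: [-4, 14, 5, -5, -3, 0]

Derivation:
Change: A[1] 6 -> 18, delta = 12
P[k] for k < 1: unchanged (A[1] not included)
P[k] for k >= 1: shift by delta = 12
  P[0] = -4 + 0 = -4
  P[1] = 2 + 12 = 14
  P[2] = -7 + 12 = 5
  P[3] = -17 + 12 = -5
  P[4] = -15 + 12 = -3
  P[5] = -12 + 12 = 0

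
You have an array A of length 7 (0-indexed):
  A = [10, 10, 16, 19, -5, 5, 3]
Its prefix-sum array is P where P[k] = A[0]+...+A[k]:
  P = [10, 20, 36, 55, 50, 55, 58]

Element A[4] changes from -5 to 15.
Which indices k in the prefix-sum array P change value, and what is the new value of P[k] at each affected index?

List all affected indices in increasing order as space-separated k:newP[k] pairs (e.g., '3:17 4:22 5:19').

Answer: 4:70 5:75 6:78

Derivation:
P[k] = A[0] + ... + A[k]
P[k] includes A[4] iff k >= 4
Affected indices: 4, 5, ..., 6; delta = 20
  P[4]: 50 + 20 = 70
  P[5]: 55 + 20 = 75
  P[6]: 58 + 20 = 78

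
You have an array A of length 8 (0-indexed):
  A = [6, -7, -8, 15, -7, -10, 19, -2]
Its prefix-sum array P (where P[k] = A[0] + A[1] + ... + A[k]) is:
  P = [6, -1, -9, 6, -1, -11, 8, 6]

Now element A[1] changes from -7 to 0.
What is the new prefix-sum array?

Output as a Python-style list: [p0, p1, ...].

Change: A[1] -7 -> 0, delta = 7
P[k] for k < 1: unchanged (A[1] not included)
P[k] for k >= 1: shift by delta = 7
  P[0] = 6 + 0 = 6
  P[1] = -1 + 7 = 6
  P[2] = -9 + 7 = -2
  P[3] = 6 + 7 = 13
  P[4] = -1 + 7 = 6
  P[5] = -11 + 7 = -4
  P[6] = 8 + 7 = 15
  P[7] = 6 + 7 = 13

Answer: [6, 6, -2, 13, 6, -4, 15, 13]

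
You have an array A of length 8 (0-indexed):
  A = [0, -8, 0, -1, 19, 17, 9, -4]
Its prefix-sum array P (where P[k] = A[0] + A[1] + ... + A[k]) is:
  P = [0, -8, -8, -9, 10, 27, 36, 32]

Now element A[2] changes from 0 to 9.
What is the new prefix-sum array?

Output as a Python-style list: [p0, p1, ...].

Change: A[2] 0 -> 9, delta = 9
P[k] for k < 2: unchanged (A[2] not included)
P[k] for k >= 2: shift by delta = 9
  P[0] = 0 + 0 = 0
  P[1] = -8 + 0 = -8
  P[2] = -8 + 9 = 1
  P[3] = -9 + 9 = 0
  P[4] = 10 + 9 = 19
  P[5] = 27 + 9 = 36
  P[6] = 36 + 9 = 45
  P[7] = 32 + 9 = 41

Answer: [0, -8, 1, 0, 19, 36, 45, 41]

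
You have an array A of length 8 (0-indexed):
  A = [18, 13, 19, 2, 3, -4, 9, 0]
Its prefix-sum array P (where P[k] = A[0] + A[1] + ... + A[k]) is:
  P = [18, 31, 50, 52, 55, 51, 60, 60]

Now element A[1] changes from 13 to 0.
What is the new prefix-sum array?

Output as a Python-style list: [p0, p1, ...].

Answer: [18, 18, 37, 39, 42, 38, 47, 47]

Derivation:
Change: A[1] 13 -> 0, delta = -13
P[k] for k < 1: unchanged (A[1] not included)
P[k] for k >= 1: shift by delta = -13
  P[0] = 18 + 0 = 18
  P[1] = 31 + -13 = 18
  P[2] = 50 + -13 = 37
  P[3] = 52 + -13 = 39
  P[4] = 55 + -13 = 42
  P[5] = 51 + -13 = 38
  P[6] = 60 + -13 = 47
  P[7] = 60 + -13 = 47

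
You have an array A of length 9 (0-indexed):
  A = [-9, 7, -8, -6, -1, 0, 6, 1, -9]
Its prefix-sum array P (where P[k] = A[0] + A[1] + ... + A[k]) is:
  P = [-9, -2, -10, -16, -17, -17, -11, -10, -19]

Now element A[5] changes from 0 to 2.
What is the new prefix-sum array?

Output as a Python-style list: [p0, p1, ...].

Answer: [-9, -2, -10, -16, -17, -15, -9, -8, -17]

Derivation:
Change: A[5] 0 -> 2, delta = 2
P[k] for k < 5: unchanged (A[5] not included)
P[k] for k >= 5: shift by delta = 2
  P[0] = -9 + 0 = -9
  P[1] = -2 + 0 = -2
  P[2] = -10 + 0 = -10
  P[3] = -16 + 0 = -16
  P[4] = -17 + 0 = -17
  P[5] = -17 + 2 = -15
  P[6] = -11 + 2 = -9
  P[7] = -10 + 2 = -8
  P[8] = -19 + 2 = -17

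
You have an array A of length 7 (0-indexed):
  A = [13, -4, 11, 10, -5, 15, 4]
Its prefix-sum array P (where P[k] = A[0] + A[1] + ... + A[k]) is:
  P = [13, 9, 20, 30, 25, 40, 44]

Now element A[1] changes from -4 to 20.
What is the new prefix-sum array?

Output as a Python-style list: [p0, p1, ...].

Change: A[1] -4 -> 20, delta = 24
P[k] for k < 1: unchanged (A[1] not included)
P[k] for k >= 1: shift by delta = 24
  P[0] = 13 + 0 = 13
  P[1] = 9 + 24 = 33
  P[2] = 20 + 24 = 44
  P[3] = 30 + 24 = 54
  P[4] = 25 + 24 = 49
  P[5] = 40 + 24 = 64
  P[6] = 44 + 24 = 68

Answer: [13, 33, 44, 54, 49, 64, 68]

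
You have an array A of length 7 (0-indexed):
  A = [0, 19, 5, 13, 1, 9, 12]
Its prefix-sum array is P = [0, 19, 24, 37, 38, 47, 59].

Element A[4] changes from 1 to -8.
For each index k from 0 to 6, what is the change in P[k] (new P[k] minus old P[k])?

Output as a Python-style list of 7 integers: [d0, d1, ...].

Element change: A[4] 1 -> -8, delta = -9
For k < 4: P[k] unchanged, delta_P[k] = 0
For k >= 4: P[k] shifts by exactly -9
Delta array: [0, 0, 0, 0, -9, -9, -9]

Answer: [0, 0, 0, 0, -9, -9, -9]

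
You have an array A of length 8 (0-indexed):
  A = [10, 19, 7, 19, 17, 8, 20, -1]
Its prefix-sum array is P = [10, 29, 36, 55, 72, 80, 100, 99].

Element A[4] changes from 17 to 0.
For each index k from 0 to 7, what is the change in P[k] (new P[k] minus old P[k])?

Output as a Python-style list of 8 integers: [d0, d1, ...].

Element change: A[4] 17 -> 0, delta = -17
For k < 4: P[k] unchanged, delta_P[k] = 0
For k >= 4: P[k] shifts by exactly -17
Delta array: [0, 0, 0, 0, -17, -17, -17, -17]

Answer: [0, 0, 0, 0, -17, -17, -17, -17]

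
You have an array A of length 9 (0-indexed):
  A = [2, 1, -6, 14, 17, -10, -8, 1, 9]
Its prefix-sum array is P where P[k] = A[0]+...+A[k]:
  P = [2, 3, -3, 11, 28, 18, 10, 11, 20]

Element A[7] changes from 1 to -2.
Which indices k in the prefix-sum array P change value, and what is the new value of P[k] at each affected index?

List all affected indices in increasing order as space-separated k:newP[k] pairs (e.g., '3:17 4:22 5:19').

P[k] = A[0] + ... + A[k]
P[k] includes A[7] iff k >= 7
Affected indices: 7, 8, ..., 8; delta = -3
  P[7]: 11 + -3 = 8
  P[8]: 20 + -3 = 17

Answer: 7:8 8:17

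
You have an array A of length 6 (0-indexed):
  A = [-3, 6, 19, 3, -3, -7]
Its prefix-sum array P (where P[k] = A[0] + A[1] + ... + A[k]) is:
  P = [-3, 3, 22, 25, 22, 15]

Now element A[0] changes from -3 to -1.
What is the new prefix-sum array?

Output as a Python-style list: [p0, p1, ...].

Answer: [-1, 5, 24, 27, 24, 17]

Derivation:
Change: A[0] -3 -> -1, delta = 2
P[k] for k < 0: unchanged (A[0] not included)
P[k] for k >= 0: shift by delta = 2
  P[0] = -3 + 2 = -1
  P[1] = 3 + 2 = 5
  P[2] = 22 + 2 = 24
  P[3] = 25 + 2 = 27
  P[4] = 22 + 2 = 24
  P[5] = 15 + 2 = 17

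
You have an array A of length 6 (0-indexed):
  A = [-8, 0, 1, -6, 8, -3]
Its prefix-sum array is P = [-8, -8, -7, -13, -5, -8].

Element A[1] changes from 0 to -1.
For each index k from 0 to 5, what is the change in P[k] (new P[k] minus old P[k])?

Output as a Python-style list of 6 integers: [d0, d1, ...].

Answer: [0, -1, -1, -1, -1, -1]

Derivation:
Element change: A[1] 0 -> -1, delta = -1
For k < 1: P[k] unchanged, delta_P[k] = 0
For k >= 1: P[k] shifts by exactly -1
Delta array: [0, -1, -1, -1, -1, -1]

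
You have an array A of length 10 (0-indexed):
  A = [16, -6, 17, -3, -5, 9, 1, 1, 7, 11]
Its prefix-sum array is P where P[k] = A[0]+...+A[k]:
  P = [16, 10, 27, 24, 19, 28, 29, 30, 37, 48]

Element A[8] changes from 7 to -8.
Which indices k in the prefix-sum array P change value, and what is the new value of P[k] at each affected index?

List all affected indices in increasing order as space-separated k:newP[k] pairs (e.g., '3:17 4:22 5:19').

Answer: 8:22 9:33

Derivation:
P[k] = A[0] + ... + A[k]
P[k] includes A[8] iff k >= 8
Affected indices: 8, 9, ..., 9; delta = -15
  P[8]: 37 + -15 = 22
  P[9]: 48 + -15 = 33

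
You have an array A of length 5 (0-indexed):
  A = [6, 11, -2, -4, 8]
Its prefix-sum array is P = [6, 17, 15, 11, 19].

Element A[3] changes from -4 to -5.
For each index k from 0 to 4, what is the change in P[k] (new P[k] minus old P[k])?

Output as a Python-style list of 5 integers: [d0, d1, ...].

Answer: [0, 0, 0, -1, -1]

Derivation:
Element change: A[3] -4 -> -5, delta = -1
For k < 3: P[k] unchanged, delta_P[k] = 0
For k >= 3: P[k] shifts by exactly -1
Delta array: [0, 0, 0, -1, -1]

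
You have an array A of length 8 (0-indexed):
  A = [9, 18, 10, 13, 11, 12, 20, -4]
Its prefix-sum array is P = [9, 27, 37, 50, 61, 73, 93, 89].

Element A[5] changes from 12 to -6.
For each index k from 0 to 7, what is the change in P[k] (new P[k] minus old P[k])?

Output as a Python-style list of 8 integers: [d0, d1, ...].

Element change: A[5] 12 -> -6, delta = -18
For k < 5: P[k] unchanged, delta_P[k] = 0
For k >= 5: P[k] shifts by exactly -18
Delta array: [0, 0, 0, 0, 0, -18, -18, -18]

Answer: [0, 0, 0, 0, 0, -18, -18, -18]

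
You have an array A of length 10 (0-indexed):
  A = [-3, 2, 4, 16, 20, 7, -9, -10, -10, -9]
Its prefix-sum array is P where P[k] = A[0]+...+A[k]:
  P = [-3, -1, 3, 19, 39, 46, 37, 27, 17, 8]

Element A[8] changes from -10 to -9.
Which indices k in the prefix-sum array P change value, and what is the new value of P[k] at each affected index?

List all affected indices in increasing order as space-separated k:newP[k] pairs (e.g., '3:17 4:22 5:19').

Answer: 8:18 9:9

Derivation:
P[k] = A[0] + ... + A[k]
P[k] includes A[8] iff k >= 8
Affected indices: 8, 9, ..., 9; delta = 1
  P[8]: 17 + 1 = 18
  P[9]: 8 + 1 = 9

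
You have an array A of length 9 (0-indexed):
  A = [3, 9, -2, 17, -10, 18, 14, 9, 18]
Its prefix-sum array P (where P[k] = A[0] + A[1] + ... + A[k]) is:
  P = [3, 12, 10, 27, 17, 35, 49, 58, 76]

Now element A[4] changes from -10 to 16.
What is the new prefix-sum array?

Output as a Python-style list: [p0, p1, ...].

Answer: [3, 12, 10, 27, 43, 61, 75, 84, 102]

Derivation:
Change: A[4] -10 -> 16, delta = 26
P[k] for k < 4: unchanged (A[4] not included)
P[k] for k >= 4: shift by delta = 26
  P[0] = 3 + 0 = 3
  P[1] = 12 + 0 = 12
  P[2] = 10 + 0 = 10
  P[3] = 27 + 0 = 27
  P[4] = 17 + 26 = 43
  P[5] = 35 + 26 = 61
  P[6] = 49 + 26 = 75
  P[7] = 58 + 26 = 84
  P[8] = 76 + 26 = 102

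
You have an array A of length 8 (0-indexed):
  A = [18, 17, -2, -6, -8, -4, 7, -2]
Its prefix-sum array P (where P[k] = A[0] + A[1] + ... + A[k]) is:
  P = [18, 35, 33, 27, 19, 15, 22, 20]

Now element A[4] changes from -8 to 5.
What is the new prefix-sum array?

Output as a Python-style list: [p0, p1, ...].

Change: A[4] -8 -> 5, delta = 13
P[k] for k < 4: unchanged (A[4] not included)
P[k] for k >= 4: shift by delta = 13
  P[0] = 18 + 0 = 18
  P[1] = 35 + 0 = 35
  P[2] = 33 + 0 = 33
  P[3] = 27 + 0 = 27
  P[4] = 19 + 13 = 32
  P[5] = 15 + 13 = 28
  P[6] = 22 + 13 = 35
  P[7] = 20 + 13 = 33

Answer: [18, 35, 33, 27, 32, 28, 35, 33]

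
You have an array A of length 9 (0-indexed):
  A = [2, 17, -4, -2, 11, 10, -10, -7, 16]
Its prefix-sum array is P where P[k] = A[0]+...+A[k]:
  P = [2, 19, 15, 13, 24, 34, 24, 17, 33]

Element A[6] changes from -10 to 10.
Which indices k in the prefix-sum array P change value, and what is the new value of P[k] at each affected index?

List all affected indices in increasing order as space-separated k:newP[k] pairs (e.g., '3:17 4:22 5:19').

P[k] = A[0] + ... + A[k]
P[k] includes A[6] iff k >= 6
Affected indices: 6, 7, ..., 8; delta = 20
  P[6]: 24 + 20 = 44
  P[7]: 17 + 20 = 37
  P[8]: 33 + 20 = 53

Answer: 6:44 7:37 8:53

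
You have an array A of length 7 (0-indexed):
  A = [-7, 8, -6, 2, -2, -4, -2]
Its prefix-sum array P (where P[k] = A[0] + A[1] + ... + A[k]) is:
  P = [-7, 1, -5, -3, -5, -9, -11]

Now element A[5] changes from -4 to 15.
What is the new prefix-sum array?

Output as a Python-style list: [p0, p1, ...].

Change: A[5] -4 -> 15, delta = 19
P[k] for k < 5: unchanged (A[5] not included)
P[k] for k >= 5: shift by delta = 19
  P[0] = -7 + 0 = -7
  P[1] = 1 + 0 = 1
  P[2] = -5 + 0 = -5
  P[3] = -3 + 0 = -3
  P[4] = -5 + 0 = -5
  P[5] = -9 + 19 = 10
  P[6] = -11 + 19 = 8

Answer: [-7, 1, -5, -3, -5, 10, 8]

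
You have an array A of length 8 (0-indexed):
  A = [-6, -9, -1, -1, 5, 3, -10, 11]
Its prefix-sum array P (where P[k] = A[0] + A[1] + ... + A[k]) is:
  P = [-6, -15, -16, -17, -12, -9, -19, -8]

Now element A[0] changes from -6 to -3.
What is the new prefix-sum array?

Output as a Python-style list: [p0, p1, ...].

Change: A[0] -6 -> -3, delta = 3
P[k] for k < 0: unchanged (A[0] not included)
P[k] for k >= 0: shift by delta = 3
  P[0] = -6 + 3 = -3
  P[1] = -15 + 3 = -12
  P[2] = -16 + 3 = -13
  P[3] = -17 + 3 = -14
  P[4] = -12 + 3 = -9
  P[5] = -9 + 3 = -6
  P[6] = -19 + 3 = -16
  P[7] = -8 + 3 = -5

Answer: [-3, -12, -13, -14, -9, -6, -16, -5]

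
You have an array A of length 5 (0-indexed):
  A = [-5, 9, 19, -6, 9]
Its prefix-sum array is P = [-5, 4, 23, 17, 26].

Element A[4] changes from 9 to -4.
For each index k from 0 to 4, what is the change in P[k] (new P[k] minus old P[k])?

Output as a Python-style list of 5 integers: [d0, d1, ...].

Element change: A[4] 9 -> -4, delta = -13
For k < 4: P[k] unchanged, delta_P[k] = 0
For k >= 4: P[k] shifts by exactly -13
Delta array: [0, 0, 0, 0, -13]

Answer: [0, 0, 0, 0, -13]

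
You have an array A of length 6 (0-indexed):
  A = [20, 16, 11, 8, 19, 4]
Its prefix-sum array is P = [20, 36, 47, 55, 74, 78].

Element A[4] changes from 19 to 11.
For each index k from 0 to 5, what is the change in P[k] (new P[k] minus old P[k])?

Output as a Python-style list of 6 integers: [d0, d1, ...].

Element change: A[4] 19 -> 11, delta = -8
For k < 4: P[k] unchanged, delta_P[k] = 0
For k >= 4: P[k] shifts by exactly -8
Delta array: [0, 0, 0, 0, -8, -8]

Answer: [0, 0, 0, 0, -8, -8]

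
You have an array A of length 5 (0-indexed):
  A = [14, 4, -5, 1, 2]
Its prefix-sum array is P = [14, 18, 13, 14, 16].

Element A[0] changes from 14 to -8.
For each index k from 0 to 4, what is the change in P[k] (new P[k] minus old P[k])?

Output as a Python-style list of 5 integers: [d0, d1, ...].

Answer: [-22, -22, -22, -22, -22]

Derivation:
Element change: A[0] 14 -> -8, delta = -22
For k < 0: P[k] unchanged, delta_P[k] = 0
For k >= 0: P[k] shifts by exactly -22
Delta array: [-22, -22, -22, -22, -22]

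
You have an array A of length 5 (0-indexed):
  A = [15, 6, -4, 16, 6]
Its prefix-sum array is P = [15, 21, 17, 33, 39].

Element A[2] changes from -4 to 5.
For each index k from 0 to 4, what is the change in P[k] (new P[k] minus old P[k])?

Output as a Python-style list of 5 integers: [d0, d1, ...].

Element change: A[2] -4 -> 5, delta = 9
For k < 2: P[k] unchanged, delta_P[k] = 0
For k >= 2: P[k] shifts by exactly 9
Delta array: [0, 0, 9, 9, 9]

Answer: [0, 0, 9, 9, 9]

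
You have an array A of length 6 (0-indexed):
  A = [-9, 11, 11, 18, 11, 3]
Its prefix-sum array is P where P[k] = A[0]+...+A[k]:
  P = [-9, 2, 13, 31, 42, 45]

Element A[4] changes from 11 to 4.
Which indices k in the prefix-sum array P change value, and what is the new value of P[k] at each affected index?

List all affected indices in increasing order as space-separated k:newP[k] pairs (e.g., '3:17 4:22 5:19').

Answer: 4:35 5:38

Derivation:
P[k] = A[0] + ... + A[k]
P[k] includes A[4] iff k >= 4
Affected indices: 4, 5, ..., 5; delta = -7
  P[4]: 42 + -7 = 35
  P[5]: 45 + -7 = 38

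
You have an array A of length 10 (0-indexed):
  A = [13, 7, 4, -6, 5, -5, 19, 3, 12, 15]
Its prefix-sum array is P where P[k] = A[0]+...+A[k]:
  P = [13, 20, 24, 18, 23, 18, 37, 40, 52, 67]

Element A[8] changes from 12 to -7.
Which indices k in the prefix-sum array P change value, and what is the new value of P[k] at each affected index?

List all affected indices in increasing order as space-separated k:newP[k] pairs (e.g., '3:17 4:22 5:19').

Answer: 8:33 9:48

Derivation:
P[k] = A[0] + ... + A[k]
P[k] includes A[8] iff k >= 8
Affected indices: 8, 9, ..., 9; delta = -19
  P[8]: 52 + -19 = 33
  P[9]: 67 + -19 = 48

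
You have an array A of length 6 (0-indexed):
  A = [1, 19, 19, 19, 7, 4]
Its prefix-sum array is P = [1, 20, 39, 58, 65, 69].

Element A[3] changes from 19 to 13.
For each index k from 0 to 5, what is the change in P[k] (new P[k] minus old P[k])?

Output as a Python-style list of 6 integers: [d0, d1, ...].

Element change: A[3] 19 -> 13, delta = -6
For k < 3: P[k] unchanged, delta_P[k] = 0
For k >= 3: P[k] shifts by exactly -6
Delta array: [0, 0, 0, -6, -6, -6]

Answer: [0, 0, 0, -6, -6, -6]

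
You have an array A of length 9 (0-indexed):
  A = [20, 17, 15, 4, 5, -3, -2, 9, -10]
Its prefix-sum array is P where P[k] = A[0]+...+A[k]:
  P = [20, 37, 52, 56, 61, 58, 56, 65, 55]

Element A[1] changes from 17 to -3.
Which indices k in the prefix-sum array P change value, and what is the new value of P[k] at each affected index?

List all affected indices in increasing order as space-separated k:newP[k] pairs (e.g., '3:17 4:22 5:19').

P[k] = A[0] + ... + A[k]
P[k] includes A[1] iff k >= 1
Affected indices: 1, 2, ..., 8; delta = -20
  P[1]: 37 + -20 = 17
  P[2]: 52 + -20 = 32
  P[3]: 56 + -20 = 36
  P[4]: 61 + -20 = 41
  P[5]: 58 + -20 = 38
  P[6]: 56 + -20 = 36
  P[7]: 65 + -20 = 45
  P[8]: 55 + -20 = 35

Answer: 1:17 2:32 3:36 4:41 5:38 6:36 7:45 8:35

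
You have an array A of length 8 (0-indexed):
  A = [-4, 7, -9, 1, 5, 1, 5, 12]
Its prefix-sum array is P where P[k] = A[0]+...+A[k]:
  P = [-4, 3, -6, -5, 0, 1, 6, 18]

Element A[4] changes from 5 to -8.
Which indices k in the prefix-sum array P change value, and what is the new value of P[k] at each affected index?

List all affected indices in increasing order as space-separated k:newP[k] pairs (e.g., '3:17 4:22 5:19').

P[k] = A[0] + ... + A[k]
P[k] includes A[4] iff k >= 4
Affected indices: 4, 5, ..., 7; delta = -13
  P[4]: 0 + -13 = -13
  P[5]: 1 + -13 = -12
  P[6]: 6 + -13 = -7
  P[7]: 18 + -13 = 5

Answer: 4:-13 5:-12 6:-7 7:5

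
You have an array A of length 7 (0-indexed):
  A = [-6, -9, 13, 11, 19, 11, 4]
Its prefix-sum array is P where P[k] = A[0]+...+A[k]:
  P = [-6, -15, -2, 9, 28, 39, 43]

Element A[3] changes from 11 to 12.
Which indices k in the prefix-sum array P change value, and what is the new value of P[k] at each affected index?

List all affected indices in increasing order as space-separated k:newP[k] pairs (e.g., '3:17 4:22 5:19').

P[k] = A[0] + ... + A[k]
P[k] includes A[3] iff k >= 3
Affected indices: 3, 4, ..., 6; delta = 1
  P[3]: 9 + 1 = 10
  P[4]: 28 + 1 = 29
  P[5]: 39 + 1 = 40
  P[6]: 43 + 1 = 44

Answer: 3:10 4:29 5:40 6:44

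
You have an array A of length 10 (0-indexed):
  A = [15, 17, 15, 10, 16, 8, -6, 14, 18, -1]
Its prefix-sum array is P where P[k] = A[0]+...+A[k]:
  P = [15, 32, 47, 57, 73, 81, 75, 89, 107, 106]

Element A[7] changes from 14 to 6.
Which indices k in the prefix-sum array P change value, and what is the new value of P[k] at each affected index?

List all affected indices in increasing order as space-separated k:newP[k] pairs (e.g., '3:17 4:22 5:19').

P[k] = A[0] + ... + A[k]
P[k] includes A[7] iff k >= 7
Affected indices: 7, 8, ..., 9; delta = -8
  P[7]: 89 + -8 = 81
  P[8]: 107 + -8 = 99
  P[9]: 106 + -8 = 98

Answer: 7:81 8:99 9:98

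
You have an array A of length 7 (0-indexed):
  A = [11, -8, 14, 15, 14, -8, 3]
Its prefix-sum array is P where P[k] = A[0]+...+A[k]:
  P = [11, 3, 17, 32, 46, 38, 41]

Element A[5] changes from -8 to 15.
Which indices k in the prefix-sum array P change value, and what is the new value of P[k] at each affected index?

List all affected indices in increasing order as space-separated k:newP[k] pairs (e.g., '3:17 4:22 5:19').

P[k] = A[0] + ... + A[k]
P[k] includes A[5] iff k >= 5
Affected indices: 5, 6, ..., 6; delta = 23
  P[5]: 38 + 23 = 61
  P[6]: 41 + 23 = 64

Answer: 5:61 6:64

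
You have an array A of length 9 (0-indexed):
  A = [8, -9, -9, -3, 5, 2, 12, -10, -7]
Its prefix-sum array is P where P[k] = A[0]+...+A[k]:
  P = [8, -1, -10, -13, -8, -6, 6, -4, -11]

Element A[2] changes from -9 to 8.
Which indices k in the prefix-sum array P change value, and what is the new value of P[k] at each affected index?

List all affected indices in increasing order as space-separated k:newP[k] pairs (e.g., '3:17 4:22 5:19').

Answer: 2:7 3:4 4:9 5:11 6:23 7:13 8:6

Derivation:
P[k] = A[0] + ... + A[k]
P[k] includes A[2] iff k >= 2
Affected indices: 2, 3, ..., 8; delta = 17
  P[2]: -10 + 17 = 7
  P[3]: -13 + 17 = 4
  P[4]: -8 + 17 = 9
  P[5]: -6 + 17 = 11
  P[6]: 6 + 17 = 23
  P[7]: -4 + 17 = 13
  P[8]: -11 + 17 = 6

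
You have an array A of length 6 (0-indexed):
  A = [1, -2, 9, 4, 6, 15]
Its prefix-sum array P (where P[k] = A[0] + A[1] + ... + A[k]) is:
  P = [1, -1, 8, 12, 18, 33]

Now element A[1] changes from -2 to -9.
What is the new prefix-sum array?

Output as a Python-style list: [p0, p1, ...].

Answer: [1, -8, 1, 5, 11, 26]

Derivation:
Change: A[1] -2 -> -9, delta = -7
P[k] for k < 1: unchanged (A[1] not included)
P[k] for k >= 1: shift by delta = -7
  P[0] = 1 + 0 = 1
  P[1] = -1 + -7 = -8
  P[2] = 8 + -7 = 1
  P[3] = 12 + -7 = 5
  P[4] = 18 + -7 = 11
  P[5] = 33 + -7 = 26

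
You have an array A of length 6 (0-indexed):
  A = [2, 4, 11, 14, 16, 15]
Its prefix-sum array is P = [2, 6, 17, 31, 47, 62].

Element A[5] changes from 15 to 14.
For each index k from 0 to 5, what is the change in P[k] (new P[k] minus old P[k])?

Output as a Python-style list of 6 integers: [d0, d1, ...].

Answer: [0, 0, 0, 0, 0, -1]

Derivation:
Element change: A[5] 15 -> 14, delta = -1
For k < 5: P[k] unchanged, delta_P[k] = 0
For k >= 5: P[k] shifts by exactly -1
Delta array: [0, 0, 0, 0, 0, -1]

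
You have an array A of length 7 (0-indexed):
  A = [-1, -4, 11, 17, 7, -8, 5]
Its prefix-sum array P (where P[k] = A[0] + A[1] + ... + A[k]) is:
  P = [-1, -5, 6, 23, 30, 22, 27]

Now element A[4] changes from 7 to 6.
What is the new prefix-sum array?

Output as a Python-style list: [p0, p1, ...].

Change: A[4] 7 -> 6, delta = -1
P[k] for k < 4: unchanged (A[4] not included)
P[k] for k >= 4: shift by delta = -1
  P[0] = -1 + 0 = -1
  P[1] = -5 + 0 = -5
  P[2] = 6 + 0 = 6
  P[3] = 23 + 0 = 23
  P[4] = 30 + -1 = 29
  P[5] = 22 + -1 = 21
  P[6] = 27 + -1 = 26

Answer: [-1, -5, 6, 23, 29, 21, 26]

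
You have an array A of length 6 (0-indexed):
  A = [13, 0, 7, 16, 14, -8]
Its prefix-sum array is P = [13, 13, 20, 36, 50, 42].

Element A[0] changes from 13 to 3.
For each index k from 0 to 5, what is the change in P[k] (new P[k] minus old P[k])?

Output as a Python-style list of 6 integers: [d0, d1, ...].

Answer: [-10, -10, -10, -10, -10, -10]

Derivation:
Element change: A[0] 13 -> 3, delta = -10
For k < 0: P[k] unchanged, delta_P[k] = 0
For k >= 0: P[k] shifts by exactly -10
Delta array: [-10, -10, -10, -10, -10, -10]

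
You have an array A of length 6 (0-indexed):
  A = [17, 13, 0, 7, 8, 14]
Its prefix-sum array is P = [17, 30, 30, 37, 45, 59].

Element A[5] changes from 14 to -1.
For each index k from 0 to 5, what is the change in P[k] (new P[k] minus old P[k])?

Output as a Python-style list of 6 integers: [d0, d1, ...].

Answer: [0, 0, 0, 0, 0, -15]

Derivation:
Element change: A[5] 14 -> -1, delta = -15
For k < 5: P[k] unchanged, delta_P[k] = 0
For k >= 5: P[k] shifts by exactly -15
Delta array: [0, 0, 0, 0, 0, -15]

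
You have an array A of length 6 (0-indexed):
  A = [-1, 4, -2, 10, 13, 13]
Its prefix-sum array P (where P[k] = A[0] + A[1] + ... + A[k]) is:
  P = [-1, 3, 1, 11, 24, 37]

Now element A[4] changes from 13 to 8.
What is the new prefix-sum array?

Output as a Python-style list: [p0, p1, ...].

Change: A[4] 13 -> 8, delta = -5
P[k] for k < 4: unchanged (A[4] not included)
P[k] for k >= 4: shift by delta = -5
  P[0] = -1 + 0 = -1
  P[1] = 3 + 0 = 3
  P[2] = 1 + 0 = 1
  P[3] = 11 + 0 = 11
  P[4] = 24 + -5 = 19
  P[5] = 37 + -5 = 32

Answer: [-1, 3, 1, 11, 19, 32]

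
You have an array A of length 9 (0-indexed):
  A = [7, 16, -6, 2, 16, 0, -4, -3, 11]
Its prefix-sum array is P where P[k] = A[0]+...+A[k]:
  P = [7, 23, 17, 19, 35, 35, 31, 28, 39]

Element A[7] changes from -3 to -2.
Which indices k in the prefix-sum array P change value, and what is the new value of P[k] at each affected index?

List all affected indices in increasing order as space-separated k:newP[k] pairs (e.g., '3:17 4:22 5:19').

Answer: 7:29 8:40

Derivation:
P[k] = A[0] + ... + A[k]
P[k] includes A[7] iff k >= 7
Affected indices: 7, 8, ..., 8; delta = 1
  P[7]: 28 + 1 = 29
  P[8]: 39 + 1 = 40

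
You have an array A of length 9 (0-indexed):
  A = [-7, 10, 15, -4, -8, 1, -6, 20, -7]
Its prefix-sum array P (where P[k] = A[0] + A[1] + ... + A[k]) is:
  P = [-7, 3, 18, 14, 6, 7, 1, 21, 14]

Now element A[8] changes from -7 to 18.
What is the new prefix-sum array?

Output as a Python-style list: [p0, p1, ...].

Change: A[8] -7 -> 18, delta = 25
P[k] for k < 8: unchanged (A[8] not included)
P[k] for k >= 8: shift by delta = 25
  P[0] = -7 + 0 = -7
  P[1] = 3 + 0 = 3
  P[2] = 18 + 0 = 18
  P[3] = 14 + 0 = 14
  P[4] = 6 + 0 = 6
  P[5] = 7 + 0 = 7
  P[6] = 1 + 0 = 1
  P[7] = 21 + 0 = 21
  P[8] = 14 + 25 = 39

Answer: [-7, 3, 18, 14, 6, 7, 1, 21, 39]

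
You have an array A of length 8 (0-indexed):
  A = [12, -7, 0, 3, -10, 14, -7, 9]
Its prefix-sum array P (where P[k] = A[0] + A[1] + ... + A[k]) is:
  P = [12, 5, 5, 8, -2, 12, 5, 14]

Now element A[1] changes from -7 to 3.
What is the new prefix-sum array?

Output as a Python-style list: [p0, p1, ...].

Answer: [12, 15, 15, 18, 8, 22, 15, 24]

Derivation:
Change: A[1] -7 -> 3, delta = 10
P[k] for k < 1: unchanged (A[1] not included)
P[k] for k >= 1: shift by delta = 10
  P[0] = 12 + 0 = 12
  P[1] = 5 + 10 = 15
  P[2] = 5 + 10 = 15
  P[3] = 8 + 10 = 18
  P[4] = -2 + 10 = 8
  P[5] = 12 + 10 = 22
  P[6] = 5 + 10 = 15
  P[7] = 14 + 10 = 24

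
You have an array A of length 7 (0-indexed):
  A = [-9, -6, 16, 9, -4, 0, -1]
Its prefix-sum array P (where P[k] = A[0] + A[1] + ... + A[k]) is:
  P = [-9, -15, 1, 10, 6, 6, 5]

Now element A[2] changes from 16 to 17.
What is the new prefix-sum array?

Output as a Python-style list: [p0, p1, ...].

Change: A[2] 16 -> 17, delta = 1
P[k] for k < 2: unchanged (A[2] not included)
P[k] for k >= 2: shift by delta = 1
  P[0] = -9 + 0 = -9
  P[1] = -15 + 0 = -15
  P[2] = 1 + 1 = 2
  P[3] = 10 + 1 = 11
  P[4] = 6 + 1 = 7
  P[5] = 6 + 1 = 7
  P[6] = 5 + 1 = 6

Answer: [-9, -15, 2, 11, 7, 7, 6]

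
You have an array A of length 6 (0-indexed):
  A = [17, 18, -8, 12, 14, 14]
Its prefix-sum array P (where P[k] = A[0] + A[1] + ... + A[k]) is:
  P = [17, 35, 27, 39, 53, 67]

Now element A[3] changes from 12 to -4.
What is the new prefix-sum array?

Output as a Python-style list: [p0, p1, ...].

Change: A[3] 12 -> -4, delta = -16
P[k] for k < 3: unchanged (A[3] not included)
P[k] for k >= 3: shift by delta = -16
  P[0] = 17 + 0 = 17
  P[1] = 35 + 0 = 35
  P[2] = 27 + 0 = 27
  P[3] = 39 + -16 = 23
  P[4] = 53 + -16 = 37
  P[5] = 67 + -16 = 51

Answer: [17, 35, 27, 23, 37, 51]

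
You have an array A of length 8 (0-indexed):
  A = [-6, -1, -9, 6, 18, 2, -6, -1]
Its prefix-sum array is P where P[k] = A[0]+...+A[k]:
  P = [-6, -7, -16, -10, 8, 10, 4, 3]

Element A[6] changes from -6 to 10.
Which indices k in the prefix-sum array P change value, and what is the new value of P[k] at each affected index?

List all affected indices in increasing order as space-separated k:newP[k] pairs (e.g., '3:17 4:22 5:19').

P[k] = A[0] + ... + A[k]
P[k] includes A[6] iff k >= 6
Affected indices: 6, 7, ..., 7; delta = 16
  P[6]: 4 + 16 = 20
  P[7]: 3 + 16 = 19

Answer: 6:20 7:19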